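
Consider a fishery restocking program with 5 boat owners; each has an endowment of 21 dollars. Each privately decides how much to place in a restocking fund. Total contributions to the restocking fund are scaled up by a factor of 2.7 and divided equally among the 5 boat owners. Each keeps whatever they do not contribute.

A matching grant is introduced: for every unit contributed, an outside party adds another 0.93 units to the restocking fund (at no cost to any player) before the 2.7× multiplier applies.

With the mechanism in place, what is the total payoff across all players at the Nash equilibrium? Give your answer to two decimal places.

Under the mechanism each unit contributed yields 2.7 × 1.93 / 5 = 1.0422 back to its contributor per unit of net cost, which exceeds 1, making full contribution the dominant choice for everyone.
So the Nash equilibrium is full contribution by all 5; the group earns 2.7 × 1.93 × 105 = 547.16.

547.16 dollars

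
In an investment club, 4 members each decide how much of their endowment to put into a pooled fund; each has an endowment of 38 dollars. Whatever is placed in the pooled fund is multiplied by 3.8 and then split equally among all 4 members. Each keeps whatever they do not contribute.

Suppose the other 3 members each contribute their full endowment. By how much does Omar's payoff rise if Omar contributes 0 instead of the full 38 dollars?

1.90 dollars

Switching from a contribution of 38 to 0 lets Omar keep an extra 38 dollars, but lowers the pooled fund by 38, which costs Omar their own share of that drop: 3.8/4 × 38 = 36.10.
Net gain = 38 − 36.10 = 1.90. The private return per contributed unit (0.9500) is below 1, so free-riding is indeed the best response regardless of what the others do.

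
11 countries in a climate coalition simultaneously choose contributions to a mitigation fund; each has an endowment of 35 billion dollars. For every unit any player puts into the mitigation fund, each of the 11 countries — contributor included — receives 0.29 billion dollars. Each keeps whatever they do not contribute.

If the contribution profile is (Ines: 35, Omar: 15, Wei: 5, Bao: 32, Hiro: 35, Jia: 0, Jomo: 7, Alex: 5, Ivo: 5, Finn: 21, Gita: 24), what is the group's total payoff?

787.96 billion dollars

Total contributed: 35 + 15 + 5 + 32 + 35 + 0 + 7 + 5 + 5 + 21 + 24 = 184; total kept: 11 × 35 − 184 = 201.
The mitigation fund pays out 0.29 × 11 × 184 = 586.96 in aggregate.
Group total = 201 + 586.96 = 787.96.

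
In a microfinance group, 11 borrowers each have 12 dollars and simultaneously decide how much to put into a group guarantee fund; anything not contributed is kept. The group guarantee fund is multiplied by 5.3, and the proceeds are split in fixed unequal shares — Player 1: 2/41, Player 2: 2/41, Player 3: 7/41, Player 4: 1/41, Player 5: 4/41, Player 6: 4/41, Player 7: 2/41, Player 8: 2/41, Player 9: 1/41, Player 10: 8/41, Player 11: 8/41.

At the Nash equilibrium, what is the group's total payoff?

A player with share s gets back 5.3·s per unit contributed, so full contribution is dominant for anyone with s > 1/5.3 = 0.1887 and zero contribution is dominant for anyone below.
The shares above 0.1887 belong to Player 10 and Player 11, contributing 12 each; the remaining 9 contribute 0. Total contributed: 24.
The group guarantee fund pays out 5.3 × 24 = 127.20 in total (split across the unequal shares, but the aggregate is all that matters for the group sum).
The 9 free-riders keep 12 each, adding 108. Group total = 108 + 127.20 = 235.20.

235.20 dollars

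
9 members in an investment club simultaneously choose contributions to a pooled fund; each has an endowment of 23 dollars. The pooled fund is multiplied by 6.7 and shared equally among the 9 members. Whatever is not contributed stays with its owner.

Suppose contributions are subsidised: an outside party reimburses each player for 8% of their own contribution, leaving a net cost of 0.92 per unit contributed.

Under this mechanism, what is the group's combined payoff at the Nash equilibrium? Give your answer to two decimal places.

Even with the mechanism, each unit contributed returns only (6.7/9) / 0.92 = 0.8092 per unit of net cost, so contributing nothing is still dominant.
Everyone keeps their endowment and the group total is 9 × 23 = 207.

207.00 dollars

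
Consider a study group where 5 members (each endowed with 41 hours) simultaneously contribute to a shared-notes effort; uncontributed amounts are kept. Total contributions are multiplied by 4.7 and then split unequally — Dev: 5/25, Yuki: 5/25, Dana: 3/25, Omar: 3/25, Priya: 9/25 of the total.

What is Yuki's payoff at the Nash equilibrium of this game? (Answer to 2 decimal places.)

Each unit j contributes comes back to j as 4.7 × (j's share), so j prefers to contribute only if that share exceeds 1/4.7 = 0.2128; otherwise keeping the unit dominates.
Priya alone (share 9/25) is above the threshold, contributing 41; the remaining 4 contribute 0. Total contributed: 41.
Yuki keeps 41 and receives 4.7 × 41 × 5/25 = 38.54 from the shared-notes effort, for a payoff of 79.54.

79.54 hours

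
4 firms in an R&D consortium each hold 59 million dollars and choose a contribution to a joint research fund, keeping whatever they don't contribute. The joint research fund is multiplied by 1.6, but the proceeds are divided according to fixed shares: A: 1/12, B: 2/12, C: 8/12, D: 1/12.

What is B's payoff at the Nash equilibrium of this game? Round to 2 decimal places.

74.73 million dollars

Player j's private return per contributed unit is 1.6 × (j's share). Contributing is weakly dominant for j when that share is at least 1/1.6 = 0.6250, and contributing 0 is dominant otherwise.
Only C (8/12) clears that bar, contributing 59; the remaining 3 contribute 0. Total contributed: 59.
B keeps 59 and receives 1.6 × 59 × 2/12 = 15.73 from the joint research fund, for a payoff of 74.73.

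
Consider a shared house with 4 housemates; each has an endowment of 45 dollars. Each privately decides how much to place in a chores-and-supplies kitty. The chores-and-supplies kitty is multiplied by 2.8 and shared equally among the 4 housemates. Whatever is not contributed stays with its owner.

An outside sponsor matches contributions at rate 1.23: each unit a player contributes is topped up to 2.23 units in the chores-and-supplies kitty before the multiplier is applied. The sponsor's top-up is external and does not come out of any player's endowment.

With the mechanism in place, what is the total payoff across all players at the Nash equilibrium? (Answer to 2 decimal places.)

The effective private return per unit is now 2.8 × 2.23 / 4 = 1.5610 > 1, so every player's dominant strategy flips to full contribution.
At the Nash equilibrium everyone contributes 45. Group total payoff = 2.8 × 2.23 × 180 = 1123.92.

1123.92 dollars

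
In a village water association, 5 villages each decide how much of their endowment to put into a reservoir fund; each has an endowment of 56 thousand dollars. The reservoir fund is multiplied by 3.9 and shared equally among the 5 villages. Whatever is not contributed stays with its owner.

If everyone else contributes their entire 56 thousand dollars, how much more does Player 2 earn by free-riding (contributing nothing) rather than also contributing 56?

12.32 thousand dollars

Switching from a contribution of 56 to 0 lets Player 2 keep an extra 56 thousand dollars, but lowers the reservoir fund by 56, which costs Player 2 their own share of that drop: 3.9/5 × 56 = 43.68.
Net gain = 56 − 43.68 = 12.32. The private return per contributed unit (0.7800) is below 1, so free-riding is indeed the best response regardless of what the others do.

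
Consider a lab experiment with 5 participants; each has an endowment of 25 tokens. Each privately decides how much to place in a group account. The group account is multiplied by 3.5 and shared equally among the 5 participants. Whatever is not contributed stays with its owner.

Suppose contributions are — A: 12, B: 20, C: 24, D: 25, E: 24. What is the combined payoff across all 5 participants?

Total contributed: 12 + 20 + 24 + 25 + 24 = 105; total kept: 5 × 25 − 105 = 20.
The group account pays out 3.5 × 105 = 367.50 in aggregate.
Group total = 20 + 367.50 = 387.50.

387.50 tokens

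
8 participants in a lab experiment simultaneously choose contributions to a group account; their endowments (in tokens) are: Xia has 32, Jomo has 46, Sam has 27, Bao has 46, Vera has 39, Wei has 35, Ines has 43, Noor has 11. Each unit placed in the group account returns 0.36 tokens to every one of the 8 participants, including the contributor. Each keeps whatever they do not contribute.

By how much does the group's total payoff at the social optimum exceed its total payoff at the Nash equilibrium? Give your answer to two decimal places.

The private return per contributed unit is 0.36 < 1 for everyone, so the Nash equilibrium is zero contribution and the group total is Σ E_j = 32 + 46 + 27 + 46 + 39 + 35 + 43 + 11 = 279.
Each contributed unit returns 2.880 to the group, so the social optimum is full contribution by everyone: group total = 2.880 × 279 = 803.52.
Efficiency loss = (2.880 − 1) × 279 = 524.52.

524.52 tokens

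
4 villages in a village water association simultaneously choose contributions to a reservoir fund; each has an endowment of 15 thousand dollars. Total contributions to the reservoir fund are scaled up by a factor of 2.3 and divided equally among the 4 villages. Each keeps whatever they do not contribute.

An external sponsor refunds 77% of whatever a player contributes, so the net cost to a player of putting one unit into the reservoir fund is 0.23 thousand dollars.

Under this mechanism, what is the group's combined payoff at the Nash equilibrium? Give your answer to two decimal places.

184.20 thousand dollars

With the mechanism, a contributed unit returns (2.3/4) / 0.23 = 2.5000 per unit of net cost to the contributor — now above 1 — so contributing fully is weakly dominant for every player.
So the Nash equilibrium is full contribution by all 4; the group earns 4 × (15 × 0.77 + 2.3 × 15) = 184.20.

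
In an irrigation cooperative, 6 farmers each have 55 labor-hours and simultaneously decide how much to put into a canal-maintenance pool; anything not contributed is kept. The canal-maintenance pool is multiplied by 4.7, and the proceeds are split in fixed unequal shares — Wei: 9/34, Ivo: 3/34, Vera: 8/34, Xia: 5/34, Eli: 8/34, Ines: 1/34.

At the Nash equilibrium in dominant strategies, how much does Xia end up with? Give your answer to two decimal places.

A player with share s gets back 4.7·s per unit contributed, so full contribution is dominant for anyone with s > 1/4.7 = 0.2128 and zero contribution is dominant for anyone below.
Wei, Vera and Eli clear that bar, contributing 55 each; the remaining 3 contribute 0. Total contributed: 165.
Xia keeps 55 and receives 4.7 × 165 × 5/34 = 114.04 from the canal-maintenance pool, for a payoff of 169.04.

169.04 labor-hours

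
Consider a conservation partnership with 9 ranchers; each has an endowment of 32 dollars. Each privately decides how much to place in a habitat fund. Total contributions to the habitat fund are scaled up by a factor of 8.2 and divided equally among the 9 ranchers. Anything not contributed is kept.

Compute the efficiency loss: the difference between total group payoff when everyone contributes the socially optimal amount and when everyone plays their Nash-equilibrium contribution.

2073.60 dollars

Each contributed unit returns 8.2/9 = 0.9111 to its contributor — below 1 — so contributing 0 is dominant for every player. At the Nash equilibrium everyone keeps their 32, and the group total is 9 × 32 = 288.
Each contributed unit returns 8.200 to the group as a whole (0.9111 to each of 9 players), which exceeds 1, so the social optimum is full contribution: group total = 8.200 × 288 = 2361.60.
Efficiency loss = 2361.60 − 288 = 2073.60.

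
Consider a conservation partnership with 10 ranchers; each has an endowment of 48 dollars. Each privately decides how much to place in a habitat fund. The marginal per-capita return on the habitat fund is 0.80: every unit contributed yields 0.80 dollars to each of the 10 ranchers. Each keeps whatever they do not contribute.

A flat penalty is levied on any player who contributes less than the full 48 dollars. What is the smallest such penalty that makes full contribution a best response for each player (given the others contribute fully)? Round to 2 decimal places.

Given the others contribute fully, the best deviation is to contribute 0 (any partial contribution still incurs the fine and gives up units whose private return 0.80 is below 1).
Deviating from 48 to 0 saves 48 dollars but forfeits the deviator's share of the drop in the habitat fund: 0.80 × 48 = 38.40.
So the deviation gain is 48 − 38.40 = 9.60, and the fine must be at least 9.60 dollars to wipe it out.

9.60 dollars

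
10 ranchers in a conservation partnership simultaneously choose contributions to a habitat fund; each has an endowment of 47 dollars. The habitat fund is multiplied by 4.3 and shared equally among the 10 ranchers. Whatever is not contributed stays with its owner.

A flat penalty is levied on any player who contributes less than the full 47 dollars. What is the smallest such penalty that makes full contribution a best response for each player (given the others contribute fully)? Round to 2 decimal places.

26.79 dollars

Given the others contribute fully, the best deviation is to contribute 0 (any partial contribution still incurs the fine and gives up units whose private return 0.4300 is below 1).
Deviating from 47 to 0 saves 47 dollars but forfeits the deviator's share of the drop in the habitat fund: 4.3/10 × 47 = 20.21.
So the deviation gain is 47 − 20.21 = 26.79, and the fine must be at least 26.79 dollars to wipe it out.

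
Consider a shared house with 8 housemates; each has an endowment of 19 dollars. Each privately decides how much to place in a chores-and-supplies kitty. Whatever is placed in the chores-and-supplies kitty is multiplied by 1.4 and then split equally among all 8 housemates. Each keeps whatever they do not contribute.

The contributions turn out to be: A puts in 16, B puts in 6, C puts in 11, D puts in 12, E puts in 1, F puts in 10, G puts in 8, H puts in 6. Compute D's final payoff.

19.25 dollars

Total contributed: 16 + 6 + 11 + 12 + 1 + 10 + 8 + 6 = 70.
Each receives 1.4 × 70 / 8 = 12.25 from the chores-and-supplies kitty.
D keeps 19 − 12 = 7, so D's payoff is 7 + 12.25 = 19.25.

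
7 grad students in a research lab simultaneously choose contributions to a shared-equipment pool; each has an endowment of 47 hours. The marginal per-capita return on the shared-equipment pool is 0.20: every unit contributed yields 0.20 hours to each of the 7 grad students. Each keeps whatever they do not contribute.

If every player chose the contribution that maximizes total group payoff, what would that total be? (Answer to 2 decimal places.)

Each contributed unit returns 1.400 to the group as a whole (0.20 to each of 7 players), which exceeds 1, so the social optimum is full contribution: group total = 1.400 × 329 = 460.60.

460.60 hours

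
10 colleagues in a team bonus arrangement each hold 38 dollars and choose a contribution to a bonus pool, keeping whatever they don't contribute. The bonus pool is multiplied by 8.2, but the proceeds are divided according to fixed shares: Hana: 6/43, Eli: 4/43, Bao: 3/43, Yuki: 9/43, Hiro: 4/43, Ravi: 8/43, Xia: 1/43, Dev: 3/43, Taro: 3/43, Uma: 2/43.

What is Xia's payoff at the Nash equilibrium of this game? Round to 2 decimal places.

59.74 dollars

Each unit j contributes comes back to j as 8.2 × (j's share), so j prefers to contribute only if that share exceeds 1/8.2 = 0.1220; otherwise keeping the unit dominates.
Hana, Yuki and Ravi are above the threshold, contributing 38 each; the remaining 7 contribute 0. Total contributed: 114.
Xia keeps 38 and receives 8.2 × 114 × 1/43 = 21.74 from the bonus pool, for a payoff of 59.74.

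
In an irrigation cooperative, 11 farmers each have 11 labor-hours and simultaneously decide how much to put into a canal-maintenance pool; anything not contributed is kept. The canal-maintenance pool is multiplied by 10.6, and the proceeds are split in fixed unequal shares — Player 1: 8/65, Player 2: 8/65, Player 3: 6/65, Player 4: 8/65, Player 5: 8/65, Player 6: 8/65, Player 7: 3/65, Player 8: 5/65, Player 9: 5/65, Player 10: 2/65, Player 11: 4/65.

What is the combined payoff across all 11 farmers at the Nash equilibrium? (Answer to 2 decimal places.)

649.00 labor-hours

Player j's private return per contributed unit is 10.6 × (j's share). Contributing is weakly dominant for j when that share is at least 1/10.6 = 0.0943, and contributing 0 is dominant otherwise.
Player 1, Player 2, Player 4, Player 5 and Player 6 clear that bar, contributing 11 each; the remaining 6 contribute 0. Total contributed: 55.
The canal-maintenance pool pays out 10.6 × 55 = 583.00 in total (split across the unequal shares, but the aggregate is all that matters for the group sum).
The 6 free-riders keep 11 each, adding 66. Group total = 66 + 583.00 = 649.00.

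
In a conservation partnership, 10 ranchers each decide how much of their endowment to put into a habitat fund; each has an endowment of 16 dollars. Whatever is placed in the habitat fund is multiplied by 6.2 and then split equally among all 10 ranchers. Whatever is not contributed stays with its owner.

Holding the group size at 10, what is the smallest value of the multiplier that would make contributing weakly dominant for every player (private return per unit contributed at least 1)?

A contributed unit returns (multiplier)/10 to its contributor.
This reaches 1 exactly when the multiplier is 10.

10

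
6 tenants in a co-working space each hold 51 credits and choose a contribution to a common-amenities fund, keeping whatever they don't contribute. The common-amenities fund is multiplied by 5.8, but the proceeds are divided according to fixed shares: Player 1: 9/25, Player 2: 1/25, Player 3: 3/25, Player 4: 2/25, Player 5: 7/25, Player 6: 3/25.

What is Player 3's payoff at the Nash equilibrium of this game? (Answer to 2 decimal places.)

121.99 credits

Each unit j contributes comes back to j as 5.8 × (j's share), so j prefers to contribute only if that share exceeds 1/5.8 = 0.1724; otherwise keeping the unit dominates.
Player 1 and Player 5 clear that bar, contributing 51 each; the remaining 4 contribute 0. Total contributed: 102.
Player 3 keeps 51 and receives 5.8 × 102 × 3/25 = 70.99 from the common-amenities fund, for a payoff of 121.99.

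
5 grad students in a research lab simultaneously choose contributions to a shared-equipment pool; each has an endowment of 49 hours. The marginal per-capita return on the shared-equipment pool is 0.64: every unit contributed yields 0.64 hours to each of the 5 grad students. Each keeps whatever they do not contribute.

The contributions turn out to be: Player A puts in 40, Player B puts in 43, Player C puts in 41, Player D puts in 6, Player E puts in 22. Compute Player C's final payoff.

105.28 hours

Total contributed: 40 + 43 + 41 + 6 + 22 = 152.
Each receives 0.64 × 152 = 97.28 from the shared-equipment pool.
Player C keeps 49 − 41 = 8, so Player C's payoff is 8 + 97.28 = 105.28.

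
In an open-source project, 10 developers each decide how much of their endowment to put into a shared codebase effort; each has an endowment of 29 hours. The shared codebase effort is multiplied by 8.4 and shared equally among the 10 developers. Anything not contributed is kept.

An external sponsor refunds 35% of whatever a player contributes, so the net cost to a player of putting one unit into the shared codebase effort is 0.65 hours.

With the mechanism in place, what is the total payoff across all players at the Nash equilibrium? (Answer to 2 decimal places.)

2537.50 hours

With the mechanism, a contributed unit returns (8.4/10) / 0.65 = 1.2923 per unit of net cost to the contributor — now above 1 — so contributing fully is weakly dominant for every player.
At the Nash equilibrium everyone contributes 29. Group total payoff = 10 × (29 × 0.35 + 8.4 × 29) = 2537.50.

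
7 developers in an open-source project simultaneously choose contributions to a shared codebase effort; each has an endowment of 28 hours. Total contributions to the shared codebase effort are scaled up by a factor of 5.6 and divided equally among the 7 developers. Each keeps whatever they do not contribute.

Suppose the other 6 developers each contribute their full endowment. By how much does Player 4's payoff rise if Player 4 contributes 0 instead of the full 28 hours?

Switching from a contribution of 28 to 0 lets Player 4 keep an extra 28 hours, but lowers the shared codebase effort by 28, which costs Player 4 their own share of that drop: 5.6/7 × 28 = 22.40.
Net gain = 28 − 22.40 = 5.60. The private return per contributed unit (0.8000) is below 1, so free-riding is indeed the best response regardless of what the others do.

5.60 hours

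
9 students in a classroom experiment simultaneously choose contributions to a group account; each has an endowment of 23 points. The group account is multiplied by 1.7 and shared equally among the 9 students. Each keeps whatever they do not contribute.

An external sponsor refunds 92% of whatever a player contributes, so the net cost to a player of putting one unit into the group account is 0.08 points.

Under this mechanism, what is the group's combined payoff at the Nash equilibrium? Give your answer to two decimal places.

Under the mechanism each unit contributed yields (1.7/9) / 0.08 = 2.3611 back to its contributor per unit of net cost, which exceeds 1, making full contribution the dominant choice for everyone.
So the Nash equilibrium is full contribution by all 9; the group earns 9 × (23 × 0.92 + 1.7 × 23) = 542.34.

542.34 points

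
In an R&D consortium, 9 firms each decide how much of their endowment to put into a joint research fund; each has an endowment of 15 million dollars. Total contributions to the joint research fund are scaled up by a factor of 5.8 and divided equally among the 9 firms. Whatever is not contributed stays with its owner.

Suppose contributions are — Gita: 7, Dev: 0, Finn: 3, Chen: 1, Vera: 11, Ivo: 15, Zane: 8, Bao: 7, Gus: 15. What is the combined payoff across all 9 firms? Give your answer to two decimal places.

456.60 million dollars

Total contributed: 7 + 0 + 3 + 1 + 11 + 15 + 8 + 7 + 15 = 67; total kept: 9 × 15 − 67 = 68.
The joint research fund pays out 5.8 × 67 = 388.60 in aggregate.
Group total = 68 + 388.60 = 456.60.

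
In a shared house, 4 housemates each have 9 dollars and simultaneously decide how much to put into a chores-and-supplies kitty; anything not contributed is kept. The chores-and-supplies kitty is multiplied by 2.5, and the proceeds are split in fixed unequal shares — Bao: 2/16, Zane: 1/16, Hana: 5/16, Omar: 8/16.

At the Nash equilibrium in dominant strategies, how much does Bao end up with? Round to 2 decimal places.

11.81 dollars

A player with share s gets back 2.5·s per unit contributed, so full contribution is dominant for anyone with s > 1/2.5 = 0.4000 and zero contribution is dominant for anyone below.
The only share above 0.4000 is Omar's 8/16, contributing 9; the remaining 3 contribute 0. Total contributed: 9.
Bao keeps 9 and receives 2.5 × 9 × 2/16 = 2.81 from the chores-and-supplies kitty, for a payoff of 11.81.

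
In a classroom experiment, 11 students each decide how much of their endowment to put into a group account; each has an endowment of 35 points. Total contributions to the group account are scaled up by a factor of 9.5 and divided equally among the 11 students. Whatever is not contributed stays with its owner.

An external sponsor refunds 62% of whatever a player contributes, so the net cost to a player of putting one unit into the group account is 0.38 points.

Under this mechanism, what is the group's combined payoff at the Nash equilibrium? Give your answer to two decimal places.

3896.20 points

Under the mechanism each unit contributed yields (9.5/11) / 0.38 = 2.2727 back to its contributor per unit of net cost, which exceeds 1, making full contribution the dominant choice for everyone.
At the Nash equilibrium everyone contributes 35. Group total payoff = 11 × (35 × 0.62 + 9.5 × 35) = 3896.20.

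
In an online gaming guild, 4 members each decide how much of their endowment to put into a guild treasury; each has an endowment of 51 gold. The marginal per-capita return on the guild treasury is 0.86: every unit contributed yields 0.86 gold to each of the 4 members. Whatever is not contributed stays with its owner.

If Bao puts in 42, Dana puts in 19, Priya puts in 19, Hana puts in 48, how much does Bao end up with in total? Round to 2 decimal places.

Total contributed: 42 + 19 + 19 + 48 = 128.
Each receives 0.86 × 128 = 110.08 from the guild treasury.
Bao keeps 51 − 42 = 9, so Bao's payoff is 9 + 110.08 = 119.08.

119.08 gold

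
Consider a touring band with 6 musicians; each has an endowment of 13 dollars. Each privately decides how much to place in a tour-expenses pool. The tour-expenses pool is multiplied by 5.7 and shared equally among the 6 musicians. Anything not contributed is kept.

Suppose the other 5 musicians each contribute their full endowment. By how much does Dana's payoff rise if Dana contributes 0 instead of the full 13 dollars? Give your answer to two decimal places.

Switching from a contribution of 13 to 0 lets Dana keep an extra 13 dollars, but lowers the tour-expenses pool by 13, which costs Dana their own share of that drop: 5.7/6 × 13 = 12.35.
Net gain = 13 − 12.35 = 0.65. The private return per contributed unit (0.9500) is below 1, so free-riding is indeed the best response regardless of what the others do.

0.65 dollars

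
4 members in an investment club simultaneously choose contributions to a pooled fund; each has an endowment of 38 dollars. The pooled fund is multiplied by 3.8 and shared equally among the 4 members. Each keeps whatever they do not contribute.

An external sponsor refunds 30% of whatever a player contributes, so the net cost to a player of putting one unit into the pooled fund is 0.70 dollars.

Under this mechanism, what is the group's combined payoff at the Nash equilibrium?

Under the mechanism each unit contributed yields (3.8/4) / 0.70 = 1.3571 back to its contributor per unit of net cost, which exceeds 1, making full contribution the dominant choice for everyone.
So the Nash equilibrium is full contribution by all 4; the group earns 4 × (38 × 0.30 + 3.8 × 38) = 623.20.

623.20 dollars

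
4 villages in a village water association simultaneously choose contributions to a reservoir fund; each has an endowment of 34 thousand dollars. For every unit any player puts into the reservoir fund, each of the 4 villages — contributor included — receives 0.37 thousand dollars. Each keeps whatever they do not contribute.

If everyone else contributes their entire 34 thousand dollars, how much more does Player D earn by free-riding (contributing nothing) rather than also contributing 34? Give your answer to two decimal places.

21.42 thousand dollars

Switching from a contribution of 34 to 0 lets Player D keep an extra 34 thousand dollars, but lowers the reservoir fund by 34, which costs Player D their own share of that drop: 0.37 × 34 = 12.58.
Net gain = 34 − 12.58 = 21.42. The private return per contributed unit (0.37) is below 1, so free-riding is indeed the best response regardless of what the others do.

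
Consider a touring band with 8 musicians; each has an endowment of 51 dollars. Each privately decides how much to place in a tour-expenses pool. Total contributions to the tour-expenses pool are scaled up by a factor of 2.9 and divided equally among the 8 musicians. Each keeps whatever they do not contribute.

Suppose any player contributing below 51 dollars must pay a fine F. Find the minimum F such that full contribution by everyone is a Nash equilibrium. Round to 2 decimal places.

32.51 dollars

Given the others contribute fully, the best deviation is to contribute 0 (any partial contribution still incurs the fine and gives up units whose private return 0.3625 is below 1).
Deviating from 51 to 0 saves 51 dollars but forfeits the deviator's share of the drop in the tour-expenses pool: 2.9/8 × 51 = 18.49.
So the deviation gain is 51 − 18.49 = 32.51, and the fine must be at least 32.51 dollars to wipe it out.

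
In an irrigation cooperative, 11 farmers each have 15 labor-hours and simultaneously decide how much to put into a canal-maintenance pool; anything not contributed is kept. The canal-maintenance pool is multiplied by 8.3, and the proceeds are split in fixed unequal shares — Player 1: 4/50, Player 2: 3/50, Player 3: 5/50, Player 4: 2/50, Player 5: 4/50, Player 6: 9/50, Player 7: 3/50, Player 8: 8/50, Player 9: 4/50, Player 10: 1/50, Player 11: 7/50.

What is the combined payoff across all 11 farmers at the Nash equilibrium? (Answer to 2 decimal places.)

A player with share s gets back 8.3·s per unit contributed, so full contribution is dominant for anyone with s > 1/8.3 = 0.1205 and zero contribution is dominant for anyone below.
Player 6, Player 8 and Player 11 are above the threshold, contributing 15 each; the remaining 8 contribute 0. Total contributed: 45.
The canal-maintenance pool pays out 8.3 × 45 = 373.50 in total (split across the unequal shares, but the aggregate is all that matters for the group sum).
The 8 free-riders keep 15 each, adding 120. Group total = 120 + 373.50 = 493.50.

493.50 labor-hours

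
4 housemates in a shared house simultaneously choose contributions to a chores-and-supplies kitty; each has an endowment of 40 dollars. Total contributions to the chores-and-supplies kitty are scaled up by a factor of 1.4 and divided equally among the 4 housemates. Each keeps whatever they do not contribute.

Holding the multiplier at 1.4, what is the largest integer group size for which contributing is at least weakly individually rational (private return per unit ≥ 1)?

Private return per unit is 1.4/(group size), which is ≥ 1 whenever the group size is ≤ 1.4.
The largest such integer is 1.

1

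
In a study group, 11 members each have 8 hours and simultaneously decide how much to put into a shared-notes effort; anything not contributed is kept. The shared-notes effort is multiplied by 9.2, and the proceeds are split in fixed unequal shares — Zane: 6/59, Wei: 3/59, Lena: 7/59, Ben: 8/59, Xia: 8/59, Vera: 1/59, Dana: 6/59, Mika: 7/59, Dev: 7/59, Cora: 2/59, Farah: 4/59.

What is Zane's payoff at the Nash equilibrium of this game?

A player with share s gets back 9.2·s per unit contributed, so full contribution is dominant for anyone with s > 1/9.2 = 0.1087 and zero contribution is dominant for anyone below.
Lena, Ben, Xia, Mika and Dev clear that bar, contributing 8 each; the remaining 6 contribute 0. Total contributed: 40.
Zane keeps 8 and receives 9.2 × 40 × 6/59 = 37.42 from the shared-notes effort, for a payoff of 45.42.

45.42 hours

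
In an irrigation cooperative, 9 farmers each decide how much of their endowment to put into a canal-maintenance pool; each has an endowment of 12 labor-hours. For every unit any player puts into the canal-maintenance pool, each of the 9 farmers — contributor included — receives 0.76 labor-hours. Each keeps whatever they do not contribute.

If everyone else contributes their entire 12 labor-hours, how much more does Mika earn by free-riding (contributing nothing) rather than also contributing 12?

2.88 labor-hours

Switching from a contribution of 12 to 0 lets Mika keep an extra 12 labor-hours, but lowers the canal-maintenance pool by 12, which costs Mika their own share of that drop: 0.76 × 12 = 9.12.
Net gain = 12 − 9.12 = 2.88. The private return per contributed unit (0.76) is below 1, so free-riding is indeed the best response regardless of what the others do.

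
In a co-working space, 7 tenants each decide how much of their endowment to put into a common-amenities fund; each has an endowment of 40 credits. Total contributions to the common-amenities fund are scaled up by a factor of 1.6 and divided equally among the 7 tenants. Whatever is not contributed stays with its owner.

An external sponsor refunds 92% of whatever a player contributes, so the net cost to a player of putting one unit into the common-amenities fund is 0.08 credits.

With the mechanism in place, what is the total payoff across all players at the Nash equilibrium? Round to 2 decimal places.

The effective private return per unit is now (1.6/7) / 0.08 = 2.8571 > 1, so every player's dominant strategy flips to full contribution.
At the Nash equilibrium everyone contributes 40. Group total payoff = 7 × (40 × 0.92 + 1.6 × 40) = 705.60.

705.60 credits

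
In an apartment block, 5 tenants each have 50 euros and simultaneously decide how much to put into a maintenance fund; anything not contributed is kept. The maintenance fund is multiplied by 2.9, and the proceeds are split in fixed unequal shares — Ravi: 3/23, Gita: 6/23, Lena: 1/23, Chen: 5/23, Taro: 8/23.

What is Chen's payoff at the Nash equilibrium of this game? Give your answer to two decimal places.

81.52 euros

Each unit j contributes comes back to j as 2.9 × (j's share), so j prefers to contribute only if that share exceeds 1/2.9 = 0.3448; otherwise keeping the unit dominates.
The only share above 0.3448 is Taro's 8/23, contributing 50; the remaining 4 contribute 0. Total contributed: 50.
Chen keeps 50 and receives 2.9 × 50 × 5/23 = 31.52 from the maintenance fund, for a payoff of 81.52.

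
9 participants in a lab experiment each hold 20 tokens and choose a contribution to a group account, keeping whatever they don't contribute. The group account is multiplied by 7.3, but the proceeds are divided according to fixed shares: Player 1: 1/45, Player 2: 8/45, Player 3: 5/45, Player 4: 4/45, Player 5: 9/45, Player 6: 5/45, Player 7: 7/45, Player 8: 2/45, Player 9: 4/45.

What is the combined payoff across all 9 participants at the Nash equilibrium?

A player with share s gets back 7.3·s per unit contributed, so full contribution is dominant for anyone with s > 1/7.3 = 0.1370 and zero contribution is dominant for anyone below.
Player 2, Player 5 and Player 7 are above the threshold, contributing 20 each; the remaining 6 contribute 0. Total contributed: 60.
The group account pays out 7.3 × 60 = 438.00 in total (split across the unequal shares, but the aggregate is all that matters for the group sum).
The 6 free-riders keep 20 each, adding 120. Group total = 120 + 438.00 = 558.00.

558.00 tokens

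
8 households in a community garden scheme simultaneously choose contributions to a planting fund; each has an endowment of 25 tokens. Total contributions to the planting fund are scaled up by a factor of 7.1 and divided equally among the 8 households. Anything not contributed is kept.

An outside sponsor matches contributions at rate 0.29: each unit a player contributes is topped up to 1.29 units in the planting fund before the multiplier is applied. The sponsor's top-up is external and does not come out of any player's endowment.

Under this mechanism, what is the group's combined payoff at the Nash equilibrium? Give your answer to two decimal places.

1831.80 tokens

With the mechanism, a contributed unit returns 7.1 × 1.29 / 8 = 1.1449 per unit of net cost to the contributor — now above 1 — so contributing fully is weakly dominant for every player.
At the Nash equilibrium everyone contributes 25. Group total payoff = 7.1 × 1.29 × 200 = 1831.80.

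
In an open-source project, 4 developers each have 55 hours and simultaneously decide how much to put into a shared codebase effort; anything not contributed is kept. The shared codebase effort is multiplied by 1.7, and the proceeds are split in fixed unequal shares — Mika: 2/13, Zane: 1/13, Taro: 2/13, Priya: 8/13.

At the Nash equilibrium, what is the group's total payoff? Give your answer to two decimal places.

A player with share s gets back 1.7·s per unit contributed, so full contribution is dominant for anyone with s > 1/1.7 = 0.5882 and zero contribution is dominant for anyone below.
Priya alone (share 8/13) is above the threshold, contributing 55; the remaining 3 contribute 0. Total contributed: 55.
The shared codebase effort pays out 1.7 × 55 = 93.50 in total (split across the unequal shares, but the aggregate is all that matters for the group sum).
The 3 free-riders keep 55 each, adding 165. Group total = 165 + 93.50 = 258.50.

258.50 hours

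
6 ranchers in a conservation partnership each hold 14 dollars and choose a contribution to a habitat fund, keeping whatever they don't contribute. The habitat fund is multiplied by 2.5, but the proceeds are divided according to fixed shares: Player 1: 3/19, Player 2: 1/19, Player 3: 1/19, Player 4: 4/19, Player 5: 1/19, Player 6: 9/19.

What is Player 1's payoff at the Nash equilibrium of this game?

19.53 dollars

For player j, contributing a unit is worthwhile iff 2.5 × (j's share) ≥ 1, i.e. iff j's share is at least 0.4000.
Player 6 alone (share 9/19) is above the threshold, contributing 14; the remaining 5 contribute 0. Total contributed: 14.
Player 1 keeps 14 and receives 2.5 × 14 × 3/19 = 5.53 from the habitat fund, for a payoff of 19.53.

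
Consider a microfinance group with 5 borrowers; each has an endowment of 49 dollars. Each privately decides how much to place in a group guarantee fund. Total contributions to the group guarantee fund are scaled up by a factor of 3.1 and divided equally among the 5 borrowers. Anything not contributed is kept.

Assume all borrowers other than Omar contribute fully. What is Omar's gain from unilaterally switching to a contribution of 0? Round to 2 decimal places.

Switching from a contribution of 49 to 0 lets Omar keep an extra 49 dollars, but lowers the group guarantee fund by 49, which costs Omar their own share of that drop: 3.1/5 × 49 = 30.38.
Net gain = 49 − 30.38 = 18.62. The private return per contributed unit (0.6200) is below 1, so free-riding is indeed the best response regardless of what the others do.

18.62 dollars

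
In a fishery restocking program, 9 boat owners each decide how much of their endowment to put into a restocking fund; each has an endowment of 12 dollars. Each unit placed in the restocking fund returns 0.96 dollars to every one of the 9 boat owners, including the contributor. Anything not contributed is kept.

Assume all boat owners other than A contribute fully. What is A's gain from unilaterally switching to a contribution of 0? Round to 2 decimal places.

Switching from a contribution of 12 to 0 lets A keep an extra 12 dollars, but lowers the restocking fund by 12, which costs A their own share of that drop: 0.96 × 12 = 11.52.
Net gain = 12 − 11.52 = 0.48. The private return per contributed unit (0.96) is below 1, so free-riding is indeed the best response regardless of what the others do.

0.48 dollars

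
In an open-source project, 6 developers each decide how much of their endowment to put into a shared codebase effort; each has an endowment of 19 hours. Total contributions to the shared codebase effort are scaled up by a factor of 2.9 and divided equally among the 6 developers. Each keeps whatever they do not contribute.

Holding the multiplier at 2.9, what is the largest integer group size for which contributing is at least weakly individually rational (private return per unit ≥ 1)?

Private return per unit is 2.9/(group size), which is ≥ 1 whenever the group size is ≤ 2.9.
The largest such integer is 2.

2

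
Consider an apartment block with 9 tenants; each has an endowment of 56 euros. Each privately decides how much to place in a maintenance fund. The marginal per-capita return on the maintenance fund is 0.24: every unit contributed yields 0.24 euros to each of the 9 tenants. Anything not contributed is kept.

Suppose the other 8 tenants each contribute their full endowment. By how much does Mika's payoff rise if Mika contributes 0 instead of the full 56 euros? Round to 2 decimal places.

Switching from a contribution of 56 to 0 lets Mika keep an extra 56 euros, but lowers the maintenance fund by 56, which costs Mika their own share of that drop: 0.24 × 56 = 13.44.
Net gain = 56 − 13.44 = 42.56. The private return per contributed unit (0.24) is below 1, so free-riding is indeed the best response regardless of what the others do.

42.56 euros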